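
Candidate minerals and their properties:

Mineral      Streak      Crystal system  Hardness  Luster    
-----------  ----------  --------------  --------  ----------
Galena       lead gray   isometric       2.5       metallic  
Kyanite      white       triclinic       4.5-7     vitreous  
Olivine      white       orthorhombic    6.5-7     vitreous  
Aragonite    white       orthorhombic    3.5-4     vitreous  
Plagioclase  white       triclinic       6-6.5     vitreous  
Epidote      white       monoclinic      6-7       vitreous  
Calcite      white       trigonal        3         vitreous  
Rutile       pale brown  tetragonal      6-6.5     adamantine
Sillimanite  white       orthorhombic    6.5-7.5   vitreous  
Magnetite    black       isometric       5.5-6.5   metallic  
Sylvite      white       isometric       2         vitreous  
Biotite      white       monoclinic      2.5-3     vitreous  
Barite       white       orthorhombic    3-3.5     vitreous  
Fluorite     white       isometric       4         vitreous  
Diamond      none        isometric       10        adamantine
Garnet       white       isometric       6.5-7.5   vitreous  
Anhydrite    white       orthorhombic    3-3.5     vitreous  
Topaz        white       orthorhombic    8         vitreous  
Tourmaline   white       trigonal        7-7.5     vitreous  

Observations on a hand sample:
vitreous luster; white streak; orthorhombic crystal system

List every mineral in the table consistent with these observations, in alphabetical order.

Vitreous luster eliminates Galena, Rutile, Magnetite, Diamond.
White streak — no further eliminations.
Orthorhombic crystal system — Olivine, Aragonite, Sillimanite, Barite, Anhydrite, Topaz remain.
The minerals that satisfy all observations are Anhydrite, Aragonite, Barite, Olivine, Sillimanite, Topaz.

Anhydrite, Aragonite, Barite, Olivine, Sillimanite, Topaz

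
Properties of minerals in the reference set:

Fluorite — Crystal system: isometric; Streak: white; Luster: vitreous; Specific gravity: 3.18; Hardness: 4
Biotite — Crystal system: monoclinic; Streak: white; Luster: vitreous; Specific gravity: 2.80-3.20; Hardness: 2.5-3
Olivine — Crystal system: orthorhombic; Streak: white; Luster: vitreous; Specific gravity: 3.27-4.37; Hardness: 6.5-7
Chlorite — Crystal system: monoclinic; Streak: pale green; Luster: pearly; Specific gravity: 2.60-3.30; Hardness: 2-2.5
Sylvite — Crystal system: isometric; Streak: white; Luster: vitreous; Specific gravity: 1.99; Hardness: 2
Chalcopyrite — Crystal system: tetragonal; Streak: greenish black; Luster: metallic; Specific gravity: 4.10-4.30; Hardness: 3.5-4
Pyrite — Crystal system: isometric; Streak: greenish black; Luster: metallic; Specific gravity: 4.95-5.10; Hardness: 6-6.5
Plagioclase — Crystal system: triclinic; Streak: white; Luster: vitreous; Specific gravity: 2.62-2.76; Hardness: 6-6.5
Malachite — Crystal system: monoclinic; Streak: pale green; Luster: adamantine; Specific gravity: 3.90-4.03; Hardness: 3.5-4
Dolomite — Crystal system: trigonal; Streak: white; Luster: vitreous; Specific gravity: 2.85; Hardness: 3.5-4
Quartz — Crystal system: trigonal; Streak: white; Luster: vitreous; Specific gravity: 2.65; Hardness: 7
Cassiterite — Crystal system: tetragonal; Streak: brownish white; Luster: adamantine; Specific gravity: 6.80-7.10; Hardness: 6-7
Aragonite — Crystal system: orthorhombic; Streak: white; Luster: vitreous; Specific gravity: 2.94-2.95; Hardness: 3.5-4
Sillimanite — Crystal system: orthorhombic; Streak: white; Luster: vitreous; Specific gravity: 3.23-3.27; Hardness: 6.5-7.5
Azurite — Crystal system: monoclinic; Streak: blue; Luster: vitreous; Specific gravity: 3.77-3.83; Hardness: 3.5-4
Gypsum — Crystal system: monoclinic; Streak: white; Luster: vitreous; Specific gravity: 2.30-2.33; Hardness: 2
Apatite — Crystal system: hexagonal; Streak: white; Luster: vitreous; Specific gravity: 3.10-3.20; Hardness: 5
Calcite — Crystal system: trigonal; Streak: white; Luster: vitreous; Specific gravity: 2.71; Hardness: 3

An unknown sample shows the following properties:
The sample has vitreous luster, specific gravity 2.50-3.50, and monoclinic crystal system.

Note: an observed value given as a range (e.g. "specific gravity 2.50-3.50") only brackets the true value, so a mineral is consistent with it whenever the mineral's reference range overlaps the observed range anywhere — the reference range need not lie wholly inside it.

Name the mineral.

Vitreous luster excludes Chlorite, Chalcopyrite, Pyrite, Malachite, Cassiterite.
Specific gravity 2.50-3.50 excludes Sylvite, Azurite, Gypsum.
Monoclinic crystal system: Biotite remains.
Biotite is the sole remaining match.

Biotite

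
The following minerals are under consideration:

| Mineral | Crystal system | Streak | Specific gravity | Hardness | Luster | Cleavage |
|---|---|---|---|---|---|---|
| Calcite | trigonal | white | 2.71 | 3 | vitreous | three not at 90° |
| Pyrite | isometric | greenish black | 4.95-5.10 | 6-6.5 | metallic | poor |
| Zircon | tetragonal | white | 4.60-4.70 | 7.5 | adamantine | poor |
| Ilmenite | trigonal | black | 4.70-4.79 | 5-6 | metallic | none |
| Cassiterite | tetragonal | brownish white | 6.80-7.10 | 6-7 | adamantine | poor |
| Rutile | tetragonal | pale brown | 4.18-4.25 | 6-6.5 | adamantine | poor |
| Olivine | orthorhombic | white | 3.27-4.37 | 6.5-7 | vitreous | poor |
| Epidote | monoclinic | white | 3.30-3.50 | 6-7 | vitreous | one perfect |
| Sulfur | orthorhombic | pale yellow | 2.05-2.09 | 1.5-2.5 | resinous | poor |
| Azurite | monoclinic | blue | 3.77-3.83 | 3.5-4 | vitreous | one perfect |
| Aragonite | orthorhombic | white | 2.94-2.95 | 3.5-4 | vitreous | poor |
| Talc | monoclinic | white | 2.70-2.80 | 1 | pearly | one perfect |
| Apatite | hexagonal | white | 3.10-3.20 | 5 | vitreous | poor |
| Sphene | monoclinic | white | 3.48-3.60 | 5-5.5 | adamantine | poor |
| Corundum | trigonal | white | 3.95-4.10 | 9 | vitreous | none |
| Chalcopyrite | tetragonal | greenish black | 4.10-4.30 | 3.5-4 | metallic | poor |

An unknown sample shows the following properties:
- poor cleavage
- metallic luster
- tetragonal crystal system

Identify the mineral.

Poor cleavage excludes Calcite, Ilmenite, Epidote, Azurite, Talc, Corundum.
Metallic luster — only Pyrite, Chalcopyrite remain.
Tetragonal crystal system excludes Pyrite.
Only Chalcopyrite satisfies all observations.

Chalcopyrite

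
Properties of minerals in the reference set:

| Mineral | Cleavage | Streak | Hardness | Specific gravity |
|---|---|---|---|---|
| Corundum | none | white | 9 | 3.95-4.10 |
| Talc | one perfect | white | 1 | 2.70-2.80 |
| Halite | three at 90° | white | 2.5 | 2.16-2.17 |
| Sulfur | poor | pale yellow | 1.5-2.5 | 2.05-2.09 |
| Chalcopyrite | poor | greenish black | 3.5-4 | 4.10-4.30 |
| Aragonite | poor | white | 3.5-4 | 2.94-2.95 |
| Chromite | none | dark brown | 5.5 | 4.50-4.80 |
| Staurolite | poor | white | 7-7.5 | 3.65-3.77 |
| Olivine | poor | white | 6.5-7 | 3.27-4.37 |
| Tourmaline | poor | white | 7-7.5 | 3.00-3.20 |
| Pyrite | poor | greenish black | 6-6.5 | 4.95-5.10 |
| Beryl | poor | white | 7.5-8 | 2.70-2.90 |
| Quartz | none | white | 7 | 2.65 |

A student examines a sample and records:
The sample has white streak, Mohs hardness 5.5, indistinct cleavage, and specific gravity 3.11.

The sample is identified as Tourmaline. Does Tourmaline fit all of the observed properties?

No

White streak — consistent with Tourmaline (white streak).
Mohs hardness 5.5 — Tourmaline has hardness 7-7.5; which does not match.
Indistinct cleavage — consistent with Tourmaline (cleavage poor).
Specific gravity 3.11 — consistent with Tourmaline (SG 3.00-3.20).
Tourmaline is excluded by the hardness.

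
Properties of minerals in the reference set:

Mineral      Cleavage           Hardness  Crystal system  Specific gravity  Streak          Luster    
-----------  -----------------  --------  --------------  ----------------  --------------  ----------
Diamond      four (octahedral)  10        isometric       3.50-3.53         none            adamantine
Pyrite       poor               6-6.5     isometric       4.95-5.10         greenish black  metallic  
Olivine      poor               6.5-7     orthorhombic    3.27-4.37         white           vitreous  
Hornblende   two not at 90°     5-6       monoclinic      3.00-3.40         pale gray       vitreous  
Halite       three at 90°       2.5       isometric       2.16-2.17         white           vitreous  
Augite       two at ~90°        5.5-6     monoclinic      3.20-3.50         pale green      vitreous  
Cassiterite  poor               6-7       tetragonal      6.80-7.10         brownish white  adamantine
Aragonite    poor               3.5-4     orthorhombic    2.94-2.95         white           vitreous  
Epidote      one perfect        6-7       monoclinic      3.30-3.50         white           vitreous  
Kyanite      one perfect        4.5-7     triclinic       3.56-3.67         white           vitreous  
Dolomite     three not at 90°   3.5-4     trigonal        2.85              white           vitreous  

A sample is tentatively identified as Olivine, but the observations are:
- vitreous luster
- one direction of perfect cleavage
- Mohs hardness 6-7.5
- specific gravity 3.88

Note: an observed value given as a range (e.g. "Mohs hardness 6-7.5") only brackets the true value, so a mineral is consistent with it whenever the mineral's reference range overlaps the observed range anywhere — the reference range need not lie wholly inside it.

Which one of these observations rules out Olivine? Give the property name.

Vitreous luster: Olivine has vitreous luster — matches.
One direction of perfect cleavage: Olivine has cleavage poor — inconsistent.
Mohs hardness 6-7.5: Olivine has hardness 6.5-7 — matches.
Specific gravity 3.88: Olivine has SG 3.27-4.37 — matches.
The cleavage is the one property that does not fit.

cleavage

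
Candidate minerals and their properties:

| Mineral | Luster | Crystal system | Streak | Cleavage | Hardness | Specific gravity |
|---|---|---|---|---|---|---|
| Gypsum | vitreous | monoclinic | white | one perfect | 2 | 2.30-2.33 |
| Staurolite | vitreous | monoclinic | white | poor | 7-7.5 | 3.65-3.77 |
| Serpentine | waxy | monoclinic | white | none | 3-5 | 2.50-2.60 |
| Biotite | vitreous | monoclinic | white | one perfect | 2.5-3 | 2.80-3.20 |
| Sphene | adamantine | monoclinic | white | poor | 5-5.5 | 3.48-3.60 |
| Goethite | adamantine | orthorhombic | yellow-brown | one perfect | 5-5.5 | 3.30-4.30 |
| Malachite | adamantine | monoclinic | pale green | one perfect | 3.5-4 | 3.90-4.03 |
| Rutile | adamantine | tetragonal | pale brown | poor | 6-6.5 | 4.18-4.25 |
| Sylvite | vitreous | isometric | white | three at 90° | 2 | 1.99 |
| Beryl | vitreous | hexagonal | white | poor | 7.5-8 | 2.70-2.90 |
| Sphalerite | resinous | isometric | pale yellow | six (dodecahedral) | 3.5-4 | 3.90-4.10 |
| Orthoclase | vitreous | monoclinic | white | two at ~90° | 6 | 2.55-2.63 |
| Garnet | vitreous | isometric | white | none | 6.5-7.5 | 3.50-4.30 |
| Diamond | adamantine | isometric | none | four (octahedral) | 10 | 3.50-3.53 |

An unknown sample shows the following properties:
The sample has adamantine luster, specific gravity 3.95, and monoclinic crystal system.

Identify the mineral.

Malachite

Adamantine luster — leaves Sphene, Goethite, Malachite, Rutile, Diamond.
Specific gravity 3.95 — narrows the field to Goethite, Malachite.
Monoclinic crystal system eliminates Goethite.
Only Malachite satisfies all observations.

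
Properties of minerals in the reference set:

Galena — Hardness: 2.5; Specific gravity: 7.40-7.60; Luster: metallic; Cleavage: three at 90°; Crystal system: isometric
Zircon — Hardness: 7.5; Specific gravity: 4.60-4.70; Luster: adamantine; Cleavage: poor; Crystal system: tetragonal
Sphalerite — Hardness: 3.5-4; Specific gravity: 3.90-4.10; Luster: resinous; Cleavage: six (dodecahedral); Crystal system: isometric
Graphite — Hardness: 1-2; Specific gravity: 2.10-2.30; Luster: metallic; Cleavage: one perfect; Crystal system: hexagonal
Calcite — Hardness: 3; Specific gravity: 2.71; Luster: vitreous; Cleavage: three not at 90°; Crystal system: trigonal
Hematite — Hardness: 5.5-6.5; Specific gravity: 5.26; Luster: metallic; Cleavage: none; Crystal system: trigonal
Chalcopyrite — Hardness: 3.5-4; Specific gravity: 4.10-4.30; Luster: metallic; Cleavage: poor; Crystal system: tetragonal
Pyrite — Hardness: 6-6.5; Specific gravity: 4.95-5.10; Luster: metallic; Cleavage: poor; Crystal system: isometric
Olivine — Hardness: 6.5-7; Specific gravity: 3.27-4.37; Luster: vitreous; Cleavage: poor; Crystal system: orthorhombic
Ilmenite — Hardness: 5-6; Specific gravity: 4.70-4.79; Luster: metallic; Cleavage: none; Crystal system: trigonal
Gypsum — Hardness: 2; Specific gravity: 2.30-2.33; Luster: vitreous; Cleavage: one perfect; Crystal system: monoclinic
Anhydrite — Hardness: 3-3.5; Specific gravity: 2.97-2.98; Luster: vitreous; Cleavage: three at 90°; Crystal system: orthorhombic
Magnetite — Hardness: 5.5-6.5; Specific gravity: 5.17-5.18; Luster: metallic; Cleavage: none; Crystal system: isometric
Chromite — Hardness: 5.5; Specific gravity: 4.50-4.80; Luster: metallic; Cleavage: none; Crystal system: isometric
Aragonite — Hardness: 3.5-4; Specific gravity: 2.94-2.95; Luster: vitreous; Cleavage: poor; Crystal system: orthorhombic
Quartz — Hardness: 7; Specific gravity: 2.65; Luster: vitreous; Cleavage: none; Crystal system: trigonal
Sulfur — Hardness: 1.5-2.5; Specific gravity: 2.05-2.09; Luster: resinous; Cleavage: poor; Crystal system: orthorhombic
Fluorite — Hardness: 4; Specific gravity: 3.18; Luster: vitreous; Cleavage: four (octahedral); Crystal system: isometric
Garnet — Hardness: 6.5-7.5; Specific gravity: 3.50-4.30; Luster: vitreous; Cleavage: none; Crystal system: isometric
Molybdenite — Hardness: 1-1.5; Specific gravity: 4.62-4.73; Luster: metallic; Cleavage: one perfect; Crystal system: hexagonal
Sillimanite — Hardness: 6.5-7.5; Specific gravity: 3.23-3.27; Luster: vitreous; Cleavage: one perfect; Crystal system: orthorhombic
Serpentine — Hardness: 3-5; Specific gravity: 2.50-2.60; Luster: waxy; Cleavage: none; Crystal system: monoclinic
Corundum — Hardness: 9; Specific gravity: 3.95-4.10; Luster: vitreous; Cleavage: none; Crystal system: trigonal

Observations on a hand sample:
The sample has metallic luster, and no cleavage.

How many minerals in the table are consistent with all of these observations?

4

Metallic luster: narrows the field to Galena, Graphite, Hematite, Chalcopyrite, Pyrite, Ilmenite, Magnetite, Chromite, Molybdenite.
No cleavage: leaves Hematite, Ilmenite, Magnetite, Chromite.
Consistent with every observation: Chromite, Hematite, Ilmenite, Magnetite.
That is 4 minerals.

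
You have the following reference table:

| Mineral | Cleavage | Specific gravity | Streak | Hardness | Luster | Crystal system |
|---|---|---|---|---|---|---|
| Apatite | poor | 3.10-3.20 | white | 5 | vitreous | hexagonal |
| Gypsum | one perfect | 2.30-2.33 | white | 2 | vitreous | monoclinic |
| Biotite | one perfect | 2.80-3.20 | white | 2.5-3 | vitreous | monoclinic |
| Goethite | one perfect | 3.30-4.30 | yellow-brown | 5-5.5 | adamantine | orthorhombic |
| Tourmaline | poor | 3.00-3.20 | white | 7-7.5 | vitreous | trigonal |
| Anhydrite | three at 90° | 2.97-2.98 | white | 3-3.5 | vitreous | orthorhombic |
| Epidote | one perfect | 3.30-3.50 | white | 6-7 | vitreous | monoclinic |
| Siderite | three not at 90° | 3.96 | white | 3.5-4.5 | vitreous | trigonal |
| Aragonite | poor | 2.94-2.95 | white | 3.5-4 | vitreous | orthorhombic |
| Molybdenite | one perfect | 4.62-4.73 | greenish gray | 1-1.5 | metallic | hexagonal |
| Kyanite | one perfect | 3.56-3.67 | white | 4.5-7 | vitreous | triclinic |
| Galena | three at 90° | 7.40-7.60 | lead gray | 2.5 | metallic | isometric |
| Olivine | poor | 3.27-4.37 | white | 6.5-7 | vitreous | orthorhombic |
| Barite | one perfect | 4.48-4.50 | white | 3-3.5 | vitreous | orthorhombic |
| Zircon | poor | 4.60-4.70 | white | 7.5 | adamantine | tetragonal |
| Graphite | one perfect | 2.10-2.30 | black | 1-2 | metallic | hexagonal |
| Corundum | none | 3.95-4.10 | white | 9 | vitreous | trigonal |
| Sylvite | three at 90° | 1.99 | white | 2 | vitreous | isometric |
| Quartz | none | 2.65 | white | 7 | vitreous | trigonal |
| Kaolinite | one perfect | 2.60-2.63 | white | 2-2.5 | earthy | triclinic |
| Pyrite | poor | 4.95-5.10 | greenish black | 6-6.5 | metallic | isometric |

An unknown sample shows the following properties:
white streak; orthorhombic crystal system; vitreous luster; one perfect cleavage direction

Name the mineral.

Barite

White streak excludes Goethite, Molybdenite, Galena, Graphite, Pyrite.
Orthorhombic crystal system — Anhydrite, Aragonite, Olivine, Barite remain.
Vitreous luster — no further eliminations.
One perfect cleavage direction — only Barite remains.
Barite is the sole remaining match.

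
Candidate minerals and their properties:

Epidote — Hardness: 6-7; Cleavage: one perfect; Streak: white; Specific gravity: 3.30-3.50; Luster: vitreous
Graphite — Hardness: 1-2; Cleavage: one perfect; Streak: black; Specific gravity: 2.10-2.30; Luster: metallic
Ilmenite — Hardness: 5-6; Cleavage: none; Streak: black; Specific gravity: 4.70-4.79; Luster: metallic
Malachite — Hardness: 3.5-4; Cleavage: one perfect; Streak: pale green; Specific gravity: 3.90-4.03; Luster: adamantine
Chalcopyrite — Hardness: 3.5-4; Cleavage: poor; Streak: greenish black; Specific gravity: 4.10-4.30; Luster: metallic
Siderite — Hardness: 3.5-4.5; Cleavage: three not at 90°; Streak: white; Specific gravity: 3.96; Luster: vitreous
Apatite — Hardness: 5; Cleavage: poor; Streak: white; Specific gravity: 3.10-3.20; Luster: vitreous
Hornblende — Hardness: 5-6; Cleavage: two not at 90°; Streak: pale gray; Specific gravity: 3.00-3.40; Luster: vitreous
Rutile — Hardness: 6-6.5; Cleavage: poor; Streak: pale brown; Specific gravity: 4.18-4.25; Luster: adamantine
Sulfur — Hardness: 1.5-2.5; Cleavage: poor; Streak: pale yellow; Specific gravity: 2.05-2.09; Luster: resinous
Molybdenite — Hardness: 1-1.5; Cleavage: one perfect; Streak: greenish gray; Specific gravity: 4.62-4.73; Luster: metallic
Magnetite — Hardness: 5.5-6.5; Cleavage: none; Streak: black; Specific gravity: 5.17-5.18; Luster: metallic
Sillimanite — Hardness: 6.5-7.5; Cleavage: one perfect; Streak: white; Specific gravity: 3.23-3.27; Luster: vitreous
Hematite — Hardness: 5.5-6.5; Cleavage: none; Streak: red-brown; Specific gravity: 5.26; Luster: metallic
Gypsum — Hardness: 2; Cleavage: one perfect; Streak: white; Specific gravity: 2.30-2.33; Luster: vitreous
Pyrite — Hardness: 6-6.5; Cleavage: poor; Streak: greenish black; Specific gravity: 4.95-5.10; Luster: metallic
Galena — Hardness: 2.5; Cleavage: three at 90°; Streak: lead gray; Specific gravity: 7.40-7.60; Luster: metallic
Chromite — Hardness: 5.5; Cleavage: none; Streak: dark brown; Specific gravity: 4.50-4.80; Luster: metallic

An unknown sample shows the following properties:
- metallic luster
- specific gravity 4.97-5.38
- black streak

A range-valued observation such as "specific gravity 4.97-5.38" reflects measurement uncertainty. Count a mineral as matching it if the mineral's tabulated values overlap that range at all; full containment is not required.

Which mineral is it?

Metallic luster — leaves Graphite, Ilmenite, Chalcopyrite, Molybdenite, Magnetite, Hematite, Pyrite, Galena, Chromite.
Specific gravity 4.97-5.38 — only Magnetite, Hematite, Pyrite remain.
Black streak — only Magnetite remains.
Magnetite is the sole remaining match.

Magnetite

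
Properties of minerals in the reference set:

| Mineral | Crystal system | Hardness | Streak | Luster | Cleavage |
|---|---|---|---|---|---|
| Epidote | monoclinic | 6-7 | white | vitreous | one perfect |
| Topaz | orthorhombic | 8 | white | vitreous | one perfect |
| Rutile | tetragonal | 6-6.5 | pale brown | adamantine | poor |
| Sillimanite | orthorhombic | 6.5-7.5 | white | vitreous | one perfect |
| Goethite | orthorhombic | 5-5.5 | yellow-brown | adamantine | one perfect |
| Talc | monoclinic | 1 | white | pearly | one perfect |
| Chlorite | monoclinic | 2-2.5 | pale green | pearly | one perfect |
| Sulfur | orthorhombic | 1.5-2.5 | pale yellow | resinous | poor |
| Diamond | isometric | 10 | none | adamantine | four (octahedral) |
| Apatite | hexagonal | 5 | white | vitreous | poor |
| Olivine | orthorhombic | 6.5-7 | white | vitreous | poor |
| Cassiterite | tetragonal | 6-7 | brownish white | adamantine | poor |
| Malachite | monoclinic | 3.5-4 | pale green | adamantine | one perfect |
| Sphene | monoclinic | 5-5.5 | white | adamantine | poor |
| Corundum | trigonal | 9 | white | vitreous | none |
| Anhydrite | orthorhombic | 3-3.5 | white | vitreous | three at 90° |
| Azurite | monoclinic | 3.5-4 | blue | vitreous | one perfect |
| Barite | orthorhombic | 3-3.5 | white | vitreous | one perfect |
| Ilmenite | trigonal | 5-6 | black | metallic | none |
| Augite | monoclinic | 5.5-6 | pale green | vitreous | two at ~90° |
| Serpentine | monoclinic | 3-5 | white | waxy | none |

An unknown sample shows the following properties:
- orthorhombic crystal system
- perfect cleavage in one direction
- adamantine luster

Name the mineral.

Orthorhombic crystal system: only Topaz, Sillimanite, Goethite, Sulfur, Olivine, Anhydrite, Barite remain.
Perfect cleavage in one direction eliminates Sulfur, Olivine, Anhydrite.
Adamantine luster: only Goethite remains.
Only Goethite satisfies all observations.

Goethite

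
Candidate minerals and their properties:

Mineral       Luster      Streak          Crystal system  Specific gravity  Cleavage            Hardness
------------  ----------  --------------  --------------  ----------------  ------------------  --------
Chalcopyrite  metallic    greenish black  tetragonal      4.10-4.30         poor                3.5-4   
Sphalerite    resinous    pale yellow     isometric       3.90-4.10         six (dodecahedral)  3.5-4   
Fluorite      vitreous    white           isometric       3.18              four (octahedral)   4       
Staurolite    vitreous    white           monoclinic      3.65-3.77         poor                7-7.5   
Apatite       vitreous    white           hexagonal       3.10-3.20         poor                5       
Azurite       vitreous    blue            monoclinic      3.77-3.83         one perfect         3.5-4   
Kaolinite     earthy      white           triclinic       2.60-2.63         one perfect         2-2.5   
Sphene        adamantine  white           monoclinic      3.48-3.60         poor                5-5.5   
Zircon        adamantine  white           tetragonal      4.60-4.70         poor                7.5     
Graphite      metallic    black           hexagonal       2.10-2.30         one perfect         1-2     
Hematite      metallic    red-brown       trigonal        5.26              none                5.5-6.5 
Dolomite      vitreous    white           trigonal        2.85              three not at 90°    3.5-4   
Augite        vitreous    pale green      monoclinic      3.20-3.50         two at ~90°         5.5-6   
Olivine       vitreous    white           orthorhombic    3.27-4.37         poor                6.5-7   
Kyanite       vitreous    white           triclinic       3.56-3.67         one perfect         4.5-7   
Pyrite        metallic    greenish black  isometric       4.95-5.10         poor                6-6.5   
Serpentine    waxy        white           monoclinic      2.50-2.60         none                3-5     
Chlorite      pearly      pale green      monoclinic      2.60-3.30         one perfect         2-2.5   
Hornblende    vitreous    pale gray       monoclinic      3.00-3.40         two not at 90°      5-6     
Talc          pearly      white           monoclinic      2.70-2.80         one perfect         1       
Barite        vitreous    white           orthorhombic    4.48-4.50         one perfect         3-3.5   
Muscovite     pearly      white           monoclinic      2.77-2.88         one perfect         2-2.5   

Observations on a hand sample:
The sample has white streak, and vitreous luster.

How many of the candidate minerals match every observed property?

7

White streak: Fluorite, Staurolite, Apatite, Kaolinite, Sphene, Zircon, Dolomite, Olivine, Kyanite, Serpentine, Talc, Barite, Muscovite remain.
Vitreous luster excludes Kaolinite, Sphene, Zircon, Serpentine, Talc, Muscovite.
Remaining candidates: Apatite, Barite, Dolomite, Fluorite, Kyanite, Olivine, Staurolite.
That is 7 minerals.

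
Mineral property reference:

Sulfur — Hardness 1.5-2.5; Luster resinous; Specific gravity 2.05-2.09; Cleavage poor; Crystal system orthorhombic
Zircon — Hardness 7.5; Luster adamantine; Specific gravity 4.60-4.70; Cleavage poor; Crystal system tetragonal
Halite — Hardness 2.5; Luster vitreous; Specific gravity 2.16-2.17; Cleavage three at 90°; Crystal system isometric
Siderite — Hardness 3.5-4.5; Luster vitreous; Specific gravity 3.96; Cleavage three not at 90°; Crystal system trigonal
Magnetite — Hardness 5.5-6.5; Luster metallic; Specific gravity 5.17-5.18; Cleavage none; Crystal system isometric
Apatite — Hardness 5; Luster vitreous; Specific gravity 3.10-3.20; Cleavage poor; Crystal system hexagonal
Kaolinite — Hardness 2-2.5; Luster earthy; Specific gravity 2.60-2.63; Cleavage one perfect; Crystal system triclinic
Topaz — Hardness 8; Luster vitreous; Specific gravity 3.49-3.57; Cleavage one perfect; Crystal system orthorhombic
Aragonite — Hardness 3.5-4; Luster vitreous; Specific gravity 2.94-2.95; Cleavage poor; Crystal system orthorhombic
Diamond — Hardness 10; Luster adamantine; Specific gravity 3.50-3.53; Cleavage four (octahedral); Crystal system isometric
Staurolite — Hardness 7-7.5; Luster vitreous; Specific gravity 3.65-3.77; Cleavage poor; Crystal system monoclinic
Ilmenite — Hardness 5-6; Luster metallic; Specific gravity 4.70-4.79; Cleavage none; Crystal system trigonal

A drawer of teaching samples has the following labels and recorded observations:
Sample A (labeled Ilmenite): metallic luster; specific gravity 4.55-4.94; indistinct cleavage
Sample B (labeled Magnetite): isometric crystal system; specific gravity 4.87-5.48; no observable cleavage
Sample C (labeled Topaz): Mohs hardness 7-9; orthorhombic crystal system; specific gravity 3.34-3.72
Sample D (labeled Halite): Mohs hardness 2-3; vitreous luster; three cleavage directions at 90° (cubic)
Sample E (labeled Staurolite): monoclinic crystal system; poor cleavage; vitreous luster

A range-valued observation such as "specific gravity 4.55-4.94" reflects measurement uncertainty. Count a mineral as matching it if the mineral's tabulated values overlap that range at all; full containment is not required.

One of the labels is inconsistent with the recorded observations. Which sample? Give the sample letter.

A

Sample A: Ilmenite has cleavage none, but the record shows indistinct cleavage — this label is wrong.
Sample B: all recorded properties match Magnetite.
Sample C: all recorded properties match Topaz.
Sample D: all recorded properties match Halite.
Sample E: all recorded properties match Staurolite.
Only sample A is inconsistent with its label.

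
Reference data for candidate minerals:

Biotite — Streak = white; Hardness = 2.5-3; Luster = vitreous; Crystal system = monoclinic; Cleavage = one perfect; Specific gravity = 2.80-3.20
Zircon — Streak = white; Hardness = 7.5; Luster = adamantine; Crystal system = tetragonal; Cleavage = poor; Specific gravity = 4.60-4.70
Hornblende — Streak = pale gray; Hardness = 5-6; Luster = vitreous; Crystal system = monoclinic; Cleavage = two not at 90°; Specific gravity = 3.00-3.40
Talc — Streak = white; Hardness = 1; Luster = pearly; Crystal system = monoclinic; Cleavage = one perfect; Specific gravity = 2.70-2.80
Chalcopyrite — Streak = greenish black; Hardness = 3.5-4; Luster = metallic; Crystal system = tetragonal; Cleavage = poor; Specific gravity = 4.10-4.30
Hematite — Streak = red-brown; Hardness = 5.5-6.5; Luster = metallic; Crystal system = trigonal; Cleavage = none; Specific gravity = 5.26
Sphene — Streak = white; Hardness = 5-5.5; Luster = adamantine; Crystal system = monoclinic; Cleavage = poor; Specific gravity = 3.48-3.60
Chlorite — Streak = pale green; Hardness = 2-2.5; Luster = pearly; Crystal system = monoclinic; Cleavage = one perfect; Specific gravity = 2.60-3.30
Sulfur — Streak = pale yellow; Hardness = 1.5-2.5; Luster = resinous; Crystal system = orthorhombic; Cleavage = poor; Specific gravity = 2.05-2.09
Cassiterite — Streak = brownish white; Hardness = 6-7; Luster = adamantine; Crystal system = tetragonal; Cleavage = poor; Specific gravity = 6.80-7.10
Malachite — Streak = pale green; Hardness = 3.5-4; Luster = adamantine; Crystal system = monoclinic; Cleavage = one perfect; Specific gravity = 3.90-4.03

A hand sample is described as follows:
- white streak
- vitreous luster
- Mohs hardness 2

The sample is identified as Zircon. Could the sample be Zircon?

Inconsistent

White streak — matches Zircon (white streak).
Vitreous luster — Zircon has adamantine luster; a mismatch.
Mohs hardness 2 — Zircon has hardness 7.5; a mismatch.
2 of the observed properties are inconsistent with Zircon.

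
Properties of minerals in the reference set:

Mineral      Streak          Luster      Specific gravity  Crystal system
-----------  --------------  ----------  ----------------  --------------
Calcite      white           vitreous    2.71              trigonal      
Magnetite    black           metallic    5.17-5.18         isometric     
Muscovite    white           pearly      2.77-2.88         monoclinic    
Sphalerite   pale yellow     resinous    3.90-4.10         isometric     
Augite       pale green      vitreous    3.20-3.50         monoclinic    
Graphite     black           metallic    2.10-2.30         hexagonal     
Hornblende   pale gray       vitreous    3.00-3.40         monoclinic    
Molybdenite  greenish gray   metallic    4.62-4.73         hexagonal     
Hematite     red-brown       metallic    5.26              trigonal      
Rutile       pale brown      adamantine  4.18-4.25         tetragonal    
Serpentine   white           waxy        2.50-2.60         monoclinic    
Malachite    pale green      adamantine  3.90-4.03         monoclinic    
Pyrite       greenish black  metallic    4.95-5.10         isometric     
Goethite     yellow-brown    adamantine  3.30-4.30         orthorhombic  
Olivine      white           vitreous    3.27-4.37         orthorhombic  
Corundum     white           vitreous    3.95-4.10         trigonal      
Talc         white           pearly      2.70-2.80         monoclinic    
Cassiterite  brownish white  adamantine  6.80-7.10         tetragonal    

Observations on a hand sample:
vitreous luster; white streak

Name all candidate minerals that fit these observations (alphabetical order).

Calcite, Corundum, Olivine

Vitreous luster: Calcite, Augite, Hornblende, Olivine, Corundum remain.
White streak excludes Augite, Hornblende.
Remaining candidates: Calcite, Corundum, Olivine.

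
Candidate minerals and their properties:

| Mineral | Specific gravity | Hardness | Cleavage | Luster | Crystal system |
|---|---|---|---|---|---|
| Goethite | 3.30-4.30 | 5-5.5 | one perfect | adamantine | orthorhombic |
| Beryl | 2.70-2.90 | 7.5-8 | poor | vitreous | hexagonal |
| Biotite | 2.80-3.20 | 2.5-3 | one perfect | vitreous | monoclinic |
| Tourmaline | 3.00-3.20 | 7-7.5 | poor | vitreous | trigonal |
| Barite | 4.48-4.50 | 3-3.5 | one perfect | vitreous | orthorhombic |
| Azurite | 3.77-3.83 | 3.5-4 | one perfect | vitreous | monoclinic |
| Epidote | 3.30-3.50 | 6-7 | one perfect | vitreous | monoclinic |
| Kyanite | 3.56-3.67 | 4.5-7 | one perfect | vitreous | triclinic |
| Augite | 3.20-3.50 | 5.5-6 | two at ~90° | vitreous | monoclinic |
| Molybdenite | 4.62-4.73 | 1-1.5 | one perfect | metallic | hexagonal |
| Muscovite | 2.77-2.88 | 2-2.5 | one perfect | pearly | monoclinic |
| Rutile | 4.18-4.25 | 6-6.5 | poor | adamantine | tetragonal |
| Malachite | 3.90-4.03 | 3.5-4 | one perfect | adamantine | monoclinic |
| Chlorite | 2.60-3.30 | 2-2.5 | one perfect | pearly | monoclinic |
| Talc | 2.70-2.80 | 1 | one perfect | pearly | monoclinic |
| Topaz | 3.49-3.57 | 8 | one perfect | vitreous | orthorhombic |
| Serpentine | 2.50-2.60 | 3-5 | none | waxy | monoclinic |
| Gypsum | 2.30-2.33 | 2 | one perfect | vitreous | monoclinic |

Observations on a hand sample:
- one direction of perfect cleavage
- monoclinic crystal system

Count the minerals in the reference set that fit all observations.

One direction of perfect cleavage is inconsistent with Beryl, Tourmaline, Augite, Rutile, Serpentine.
Monoclinic crystal system is inconsistent with Goethite, Barite, Kyanite, Molybdenite, Topaz.
Consistent with every observation: Azurite, Biotite, Chlorite, Epidote, Gypsum, Malachite, Muscovite, Talc.
That is 8 minerals.

8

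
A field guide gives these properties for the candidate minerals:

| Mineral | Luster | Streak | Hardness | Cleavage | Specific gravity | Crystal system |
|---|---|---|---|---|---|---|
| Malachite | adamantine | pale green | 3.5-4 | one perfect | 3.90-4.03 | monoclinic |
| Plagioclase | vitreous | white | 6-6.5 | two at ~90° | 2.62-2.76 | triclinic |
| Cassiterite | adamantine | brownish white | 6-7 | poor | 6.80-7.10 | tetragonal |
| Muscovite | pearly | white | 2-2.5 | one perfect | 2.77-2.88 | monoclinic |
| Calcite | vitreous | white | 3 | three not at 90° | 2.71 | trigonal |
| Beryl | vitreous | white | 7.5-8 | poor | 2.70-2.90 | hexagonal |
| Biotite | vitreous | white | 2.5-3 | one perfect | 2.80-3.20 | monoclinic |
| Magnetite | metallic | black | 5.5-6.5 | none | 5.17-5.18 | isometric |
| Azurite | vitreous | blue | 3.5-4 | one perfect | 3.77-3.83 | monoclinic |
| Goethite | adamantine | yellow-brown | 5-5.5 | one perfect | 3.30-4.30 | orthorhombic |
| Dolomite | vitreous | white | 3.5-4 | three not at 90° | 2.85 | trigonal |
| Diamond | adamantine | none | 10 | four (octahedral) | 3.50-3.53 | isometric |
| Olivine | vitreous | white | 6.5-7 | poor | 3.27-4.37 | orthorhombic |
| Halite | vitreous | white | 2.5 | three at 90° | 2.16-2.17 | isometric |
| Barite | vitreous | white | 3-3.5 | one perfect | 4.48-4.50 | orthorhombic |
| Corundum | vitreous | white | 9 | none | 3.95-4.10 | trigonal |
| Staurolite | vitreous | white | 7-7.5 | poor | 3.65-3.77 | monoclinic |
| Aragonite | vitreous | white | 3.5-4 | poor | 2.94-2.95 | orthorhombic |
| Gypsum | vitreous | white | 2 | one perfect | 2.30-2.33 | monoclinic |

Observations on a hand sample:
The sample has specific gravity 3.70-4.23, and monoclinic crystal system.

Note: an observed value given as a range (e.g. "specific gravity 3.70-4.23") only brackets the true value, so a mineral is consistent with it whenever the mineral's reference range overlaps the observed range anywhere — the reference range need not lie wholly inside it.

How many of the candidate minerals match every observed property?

Specific gravity 3.70-4.23: narrows the field to Malachite, Azurite, Goethite, Olivine, Corundum, Staurolite.
Monoclinic crystal system is inconsistent with Goethite, Olivine, Corundum.
Consistent with every observation: Azurite, Malachite, Staurolite.
That is 3 minerals.

3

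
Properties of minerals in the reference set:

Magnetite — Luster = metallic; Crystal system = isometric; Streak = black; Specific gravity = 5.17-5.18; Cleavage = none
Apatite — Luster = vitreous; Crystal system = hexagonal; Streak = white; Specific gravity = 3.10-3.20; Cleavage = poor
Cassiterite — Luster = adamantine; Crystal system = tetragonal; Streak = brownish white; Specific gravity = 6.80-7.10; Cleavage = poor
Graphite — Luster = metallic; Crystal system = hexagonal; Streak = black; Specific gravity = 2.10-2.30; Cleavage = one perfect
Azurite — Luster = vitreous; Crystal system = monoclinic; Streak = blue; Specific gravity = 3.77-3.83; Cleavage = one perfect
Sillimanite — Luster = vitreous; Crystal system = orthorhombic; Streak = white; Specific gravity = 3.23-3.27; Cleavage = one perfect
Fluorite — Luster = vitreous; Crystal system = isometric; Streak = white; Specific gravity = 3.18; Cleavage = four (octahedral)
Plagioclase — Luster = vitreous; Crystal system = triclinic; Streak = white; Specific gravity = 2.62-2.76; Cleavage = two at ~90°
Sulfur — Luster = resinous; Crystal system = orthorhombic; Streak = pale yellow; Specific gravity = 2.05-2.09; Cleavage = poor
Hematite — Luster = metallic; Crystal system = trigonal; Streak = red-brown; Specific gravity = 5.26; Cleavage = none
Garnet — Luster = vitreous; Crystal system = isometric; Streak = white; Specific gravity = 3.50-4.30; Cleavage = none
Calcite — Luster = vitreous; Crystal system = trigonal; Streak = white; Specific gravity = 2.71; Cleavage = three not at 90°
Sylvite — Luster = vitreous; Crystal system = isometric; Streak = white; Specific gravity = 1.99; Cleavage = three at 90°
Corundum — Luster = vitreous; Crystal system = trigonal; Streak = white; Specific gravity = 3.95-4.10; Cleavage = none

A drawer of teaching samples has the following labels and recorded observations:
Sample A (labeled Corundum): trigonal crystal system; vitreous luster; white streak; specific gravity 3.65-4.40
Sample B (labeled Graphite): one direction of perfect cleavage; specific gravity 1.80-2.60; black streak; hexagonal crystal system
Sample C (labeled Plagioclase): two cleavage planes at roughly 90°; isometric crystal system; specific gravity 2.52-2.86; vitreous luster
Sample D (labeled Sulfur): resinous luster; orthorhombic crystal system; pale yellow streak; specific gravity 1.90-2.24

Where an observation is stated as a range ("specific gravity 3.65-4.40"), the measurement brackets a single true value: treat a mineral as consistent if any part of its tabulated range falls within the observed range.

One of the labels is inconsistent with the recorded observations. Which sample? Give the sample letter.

Sample A: nothing contradicts Corundum.
Sample B: nothing contradicts Graphite.
Sample C: Plagioclase has triclinic system, but the record shows isometric crystal system — this label is wrong.
Sample D: nothing contradicts Sulfur.
The mislabeled specimen is C.

C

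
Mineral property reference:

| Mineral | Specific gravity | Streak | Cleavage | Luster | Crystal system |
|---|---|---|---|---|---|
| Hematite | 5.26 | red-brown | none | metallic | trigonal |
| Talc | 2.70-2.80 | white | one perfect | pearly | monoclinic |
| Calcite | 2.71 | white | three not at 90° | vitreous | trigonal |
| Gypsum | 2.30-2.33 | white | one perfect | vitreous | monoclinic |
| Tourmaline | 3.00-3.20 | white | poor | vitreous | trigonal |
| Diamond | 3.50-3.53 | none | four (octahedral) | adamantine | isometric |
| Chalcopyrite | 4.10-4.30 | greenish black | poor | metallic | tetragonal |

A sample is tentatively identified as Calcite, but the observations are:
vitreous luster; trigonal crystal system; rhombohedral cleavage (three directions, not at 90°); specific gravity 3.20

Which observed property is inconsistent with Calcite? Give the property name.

Vitreous luster: Calcite has vitreous luster — matches.
Trigonal crystal system: Calcite has trigonal system — matches.
Rhombohedral cleavage (three directions, not at 90°): Calcite has cleavage three not at 90° — matches.
Specific gravity 3.20: Calcite has SG 2.71 — inconsistent.
Everything matches except the specific gravity.

specific gravity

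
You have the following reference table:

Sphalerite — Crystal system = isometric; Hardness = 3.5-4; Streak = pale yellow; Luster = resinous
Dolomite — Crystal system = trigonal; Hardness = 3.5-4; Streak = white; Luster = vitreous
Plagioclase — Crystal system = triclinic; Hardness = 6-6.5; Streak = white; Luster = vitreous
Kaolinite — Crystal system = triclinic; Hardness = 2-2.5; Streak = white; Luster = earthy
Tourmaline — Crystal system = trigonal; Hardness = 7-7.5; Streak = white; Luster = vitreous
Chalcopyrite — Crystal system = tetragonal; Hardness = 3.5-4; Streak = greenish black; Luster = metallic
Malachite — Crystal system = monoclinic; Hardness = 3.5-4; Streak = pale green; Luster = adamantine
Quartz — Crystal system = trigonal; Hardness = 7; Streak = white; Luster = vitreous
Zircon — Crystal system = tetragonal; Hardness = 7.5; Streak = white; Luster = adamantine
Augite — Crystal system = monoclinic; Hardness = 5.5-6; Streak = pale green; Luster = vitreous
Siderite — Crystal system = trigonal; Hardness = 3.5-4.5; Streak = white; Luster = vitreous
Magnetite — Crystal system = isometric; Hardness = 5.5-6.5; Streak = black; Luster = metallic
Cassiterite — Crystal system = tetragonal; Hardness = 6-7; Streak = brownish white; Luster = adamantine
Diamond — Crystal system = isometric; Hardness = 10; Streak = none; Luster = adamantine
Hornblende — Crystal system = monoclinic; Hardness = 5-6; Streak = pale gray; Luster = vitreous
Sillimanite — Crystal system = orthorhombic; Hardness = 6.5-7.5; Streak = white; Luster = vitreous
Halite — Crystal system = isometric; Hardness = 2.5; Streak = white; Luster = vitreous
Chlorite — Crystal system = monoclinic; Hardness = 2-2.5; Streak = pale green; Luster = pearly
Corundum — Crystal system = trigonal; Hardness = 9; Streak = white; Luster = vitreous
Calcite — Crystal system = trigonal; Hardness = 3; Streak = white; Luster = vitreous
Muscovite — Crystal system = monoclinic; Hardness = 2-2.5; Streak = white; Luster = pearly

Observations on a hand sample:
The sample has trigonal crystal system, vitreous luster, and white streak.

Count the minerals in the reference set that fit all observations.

6

Trigonal crystal system: Dolomite, Tourmaline, Quartz, Siderite, Corundum, Calcite remain.
Vitreous luster: consistent with all remaining minerals.
White streak: all remaining candidates fit.
The minerals that satisfy all observations are Calcite, Corundum, Dolomite, Quartz, Siderite, Tourmaline.
That is 6 minerals.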